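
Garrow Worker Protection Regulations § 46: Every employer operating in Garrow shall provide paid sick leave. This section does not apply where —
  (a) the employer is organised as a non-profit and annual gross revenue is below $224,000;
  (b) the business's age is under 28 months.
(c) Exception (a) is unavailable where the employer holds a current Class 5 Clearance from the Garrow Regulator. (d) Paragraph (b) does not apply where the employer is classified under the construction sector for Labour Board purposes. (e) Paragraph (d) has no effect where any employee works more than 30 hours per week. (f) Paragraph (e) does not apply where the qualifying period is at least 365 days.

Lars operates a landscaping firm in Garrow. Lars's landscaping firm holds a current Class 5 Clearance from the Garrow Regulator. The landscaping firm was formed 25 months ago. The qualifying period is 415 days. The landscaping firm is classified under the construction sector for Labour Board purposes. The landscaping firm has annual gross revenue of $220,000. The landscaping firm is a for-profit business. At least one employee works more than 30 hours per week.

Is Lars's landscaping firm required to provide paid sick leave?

Exception (a) does not apply: the employer is for-profit.
Exception (b)'s conditions are all satisfied: the business's age is 25 months, under the 28 months limit. Turning to paragraphs (d)–(f): (d) applies — the landscaping firm is classified under the construction sector. (e) operates (at least one employee exceeds 30 hours/week), but is overridden by (f): (f) operates against (e): the qualifying period is 415 days, meeting the 365 days threshold. (b) is therefore removed.
None of the exceptions is available; § 46 applies in full.

Yes — Lars's landscaping firm must provide paid sick leave.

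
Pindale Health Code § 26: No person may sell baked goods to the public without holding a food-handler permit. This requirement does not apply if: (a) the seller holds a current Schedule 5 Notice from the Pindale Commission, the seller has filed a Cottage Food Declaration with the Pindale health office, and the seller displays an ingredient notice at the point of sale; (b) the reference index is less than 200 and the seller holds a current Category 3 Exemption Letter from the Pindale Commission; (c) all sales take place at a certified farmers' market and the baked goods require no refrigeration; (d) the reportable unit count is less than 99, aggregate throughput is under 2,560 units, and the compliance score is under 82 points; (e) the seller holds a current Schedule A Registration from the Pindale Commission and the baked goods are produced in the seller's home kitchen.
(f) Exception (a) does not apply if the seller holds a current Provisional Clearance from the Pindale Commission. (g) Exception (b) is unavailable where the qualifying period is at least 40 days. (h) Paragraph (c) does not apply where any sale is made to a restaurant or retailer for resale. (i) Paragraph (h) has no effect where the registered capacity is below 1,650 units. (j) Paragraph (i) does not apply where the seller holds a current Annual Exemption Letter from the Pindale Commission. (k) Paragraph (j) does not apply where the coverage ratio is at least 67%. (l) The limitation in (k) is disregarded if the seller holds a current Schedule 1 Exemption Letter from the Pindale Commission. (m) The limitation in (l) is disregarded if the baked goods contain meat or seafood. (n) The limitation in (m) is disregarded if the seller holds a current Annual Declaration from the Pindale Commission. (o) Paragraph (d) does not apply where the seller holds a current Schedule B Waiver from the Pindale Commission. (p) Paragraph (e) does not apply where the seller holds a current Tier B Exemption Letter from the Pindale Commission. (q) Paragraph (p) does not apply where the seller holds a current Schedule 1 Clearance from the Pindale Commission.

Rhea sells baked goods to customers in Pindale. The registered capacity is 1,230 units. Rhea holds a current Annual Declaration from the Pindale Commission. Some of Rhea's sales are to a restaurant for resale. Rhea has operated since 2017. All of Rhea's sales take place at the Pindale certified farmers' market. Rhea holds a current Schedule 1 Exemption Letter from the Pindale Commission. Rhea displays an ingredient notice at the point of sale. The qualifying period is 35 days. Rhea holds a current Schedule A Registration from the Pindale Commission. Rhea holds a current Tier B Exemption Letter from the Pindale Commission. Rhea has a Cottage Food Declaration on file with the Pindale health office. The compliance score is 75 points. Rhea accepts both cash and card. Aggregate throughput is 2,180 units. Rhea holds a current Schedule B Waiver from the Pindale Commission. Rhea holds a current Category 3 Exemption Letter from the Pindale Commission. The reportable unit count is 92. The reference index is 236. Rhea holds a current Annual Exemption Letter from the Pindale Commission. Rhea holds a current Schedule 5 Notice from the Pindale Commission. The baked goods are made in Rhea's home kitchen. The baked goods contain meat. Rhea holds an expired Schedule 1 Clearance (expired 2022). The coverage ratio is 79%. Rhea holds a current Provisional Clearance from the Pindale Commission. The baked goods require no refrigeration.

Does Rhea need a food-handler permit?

Exception (a) is satisfied on its face — a current Schedule 5 Notice is held; a Cottage Food Declaration is on file; an ingredient notice is displayed. Turning to paragraph (f): (f) is engaged — a current Provisional Clearance is held. (a) is therefore removed.
Exception (b) requires that the reference index is less than 200; but the reference index is 236, not less than 200, so (b) is unavailable.
Exception (c)'s conditions are all satisfied: all sales are at a certified farmers' market; the baked goods are shelf-stable. But applying paragraphs (h)–(n): (h) operates against (c): some sales are to a restaurant for resale. (i) would limit (h) — the registered capacity is 1,230 units, below the 1,650 units limit — but (j) sets (i) aside: (j) operates against (i): a current Annual Exemption Letter is held. (k) is triggered (the coverage ratio is 79%, meeting the 67% threshold), but yields to (l): (l) operates against (k): a current Schedule 1 Exemption Letter is held. (m) would limit (l) — the baked goods contain meat — but (n) sets (m) aside: (n) operates against (m): a current Annual Declaration is held. Exception (c) does not apply.
All of (d)'s requirements are met (the reportable unit count is 92, less than the 99 limit; aggregate throughput is 2,180 units, under the 2,560 units limit; the compliance score is 75 points, under the 82 points limit). But applying paragraph (o): (o) operates against (d): a current Schedule B Waiver is held. (d) is therefore removed.
Exception (e) is satisfied on its face — a current Schedule A Registration is held; the baked goods are home-kitchen produced. But: (p) is triggered — a current Tier B Exemption Letter is held. (q) does not operate here (there is no Schedule 1 Clearance in force), so (p) stands. So (e) is unavailable.
None of the exceptions is available; § 26 applies in full.

Yes — Rhea must hold a food-handler permit.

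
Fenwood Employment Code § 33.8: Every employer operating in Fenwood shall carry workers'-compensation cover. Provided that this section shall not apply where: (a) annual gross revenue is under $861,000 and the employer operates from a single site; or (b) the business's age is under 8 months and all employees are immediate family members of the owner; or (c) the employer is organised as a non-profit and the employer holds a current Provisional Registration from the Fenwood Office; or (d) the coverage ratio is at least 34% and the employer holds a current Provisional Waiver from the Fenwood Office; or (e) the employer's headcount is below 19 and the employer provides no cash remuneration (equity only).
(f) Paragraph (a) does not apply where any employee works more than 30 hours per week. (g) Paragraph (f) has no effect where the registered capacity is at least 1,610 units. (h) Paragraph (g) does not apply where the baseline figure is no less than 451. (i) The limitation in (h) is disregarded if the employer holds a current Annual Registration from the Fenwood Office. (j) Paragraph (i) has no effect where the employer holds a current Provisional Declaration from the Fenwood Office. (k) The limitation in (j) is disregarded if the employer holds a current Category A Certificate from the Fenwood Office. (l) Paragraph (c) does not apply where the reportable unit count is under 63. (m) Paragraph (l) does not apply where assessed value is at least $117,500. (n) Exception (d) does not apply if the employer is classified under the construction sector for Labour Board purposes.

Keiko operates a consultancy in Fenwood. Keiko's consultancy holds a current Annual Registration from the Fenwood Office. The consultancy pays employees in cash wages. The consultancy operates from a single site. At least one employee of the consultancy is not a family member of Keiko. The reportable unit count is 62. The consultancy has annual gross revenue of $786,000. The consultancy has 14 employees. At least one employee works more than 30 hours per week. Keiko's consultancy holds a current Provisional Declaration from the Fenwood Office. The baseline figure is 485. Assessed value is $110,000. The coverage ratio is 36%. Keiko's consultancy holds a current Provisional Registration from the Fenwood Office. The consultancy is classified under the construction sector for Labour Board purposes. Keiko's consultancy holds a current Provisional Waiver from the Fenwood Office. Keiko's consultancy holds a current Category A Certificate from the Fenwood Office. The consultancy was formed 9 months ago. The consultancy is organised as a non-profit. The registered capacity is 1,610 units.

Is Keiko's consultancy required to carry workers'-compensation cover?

Exception (a)'s conditions are all satisfied: annual gross revenue is $786,000, under the $861,000 limit; the employer operates from a single site. As to paragraphs (f)–(k): (f) would limit (a) — at least one employee exceeds 30 hours/week — but (g) sets (f) aside: (g) is triggered — the registered capacity is 1,610 units, meeting the 1,610 units threshold. (h) would limit (g) — the baseline figure is 485, meeting the 451 threshold — but (i) sets (h) aside: (i) operates — a current Annual Registration is held. (j) is triggered (a current Provisional Declaration is held), but is overridden by (k): (k) is triggered — a current Category A Certificate is held. Exception (a) stands.
Exception (b) requires that the business's age is under 8 months; but the business's age is 9 months, not under 8 months, so (b) is unavailable.
Exception (c) is satisfied on its face — the employer is a non-profit; a current Provisional Registration is held. But: (l) operates against (c): the reportable unit count is 62, under the 63 limit. (m) does not operate here (assessed value is $110,000, short of $117,500), so (l) stands. So (c) is unavailable.
Exception (d): the coverage ratio is 36%, meeting the 34% threshold; a current Provisional Waiver is held — every condition holds. But applying paragraph (n): (n) is triggered — the consultancy is classified under the construction sector. (d) is therefore removed.
Exception (e) does not apply: employees are paid cash wages.

No — exception (a) applies; Keiko's consultancy is not required to carry workers'-compensation cover.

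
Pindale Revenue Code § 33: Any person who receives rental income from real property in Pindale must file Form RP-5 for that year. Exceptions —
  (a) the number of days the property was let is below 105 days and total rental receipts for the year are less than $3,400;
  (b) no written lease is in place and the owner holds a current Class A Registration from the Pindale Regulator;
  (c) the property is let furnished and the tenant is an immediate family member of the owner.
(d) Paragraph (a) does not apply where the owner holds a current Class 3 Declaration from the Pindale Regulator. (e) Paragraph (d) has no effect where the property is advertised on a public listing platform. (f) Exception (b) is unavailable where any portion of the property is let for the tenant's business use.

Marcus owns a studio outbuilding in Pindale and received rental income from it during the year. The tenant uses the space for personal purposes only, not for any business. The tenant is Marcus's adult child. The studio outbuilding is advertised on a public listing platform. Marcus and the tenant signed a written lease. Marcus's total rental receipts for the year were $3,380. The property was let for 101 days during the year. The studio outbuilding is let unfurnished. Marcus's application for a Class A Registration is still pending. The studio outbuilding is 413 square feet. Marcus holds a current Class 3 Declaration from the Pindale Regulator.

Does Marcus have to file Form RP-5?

No — exception (a) applies; Marcus is not required to file Form RP-5.

Exception (a) is satisfied on its face — the number of days the property was let is 101 days, below the 105 days limit; total rental receipts for the year are $3,380, less than the $3,400 limit. Considering the limiting provisions: (d) would limit (a) — a current Class 3 Declaration is held — but (e) sets (d) aside: (e) is engaged — the property is publicly advertised. Exception (a) stands.
Exception (b) does not apply: a written lease is in place.
Exception (c) requires that the property is let furnished; but the property is let unfurnished, so (c) is unavailable.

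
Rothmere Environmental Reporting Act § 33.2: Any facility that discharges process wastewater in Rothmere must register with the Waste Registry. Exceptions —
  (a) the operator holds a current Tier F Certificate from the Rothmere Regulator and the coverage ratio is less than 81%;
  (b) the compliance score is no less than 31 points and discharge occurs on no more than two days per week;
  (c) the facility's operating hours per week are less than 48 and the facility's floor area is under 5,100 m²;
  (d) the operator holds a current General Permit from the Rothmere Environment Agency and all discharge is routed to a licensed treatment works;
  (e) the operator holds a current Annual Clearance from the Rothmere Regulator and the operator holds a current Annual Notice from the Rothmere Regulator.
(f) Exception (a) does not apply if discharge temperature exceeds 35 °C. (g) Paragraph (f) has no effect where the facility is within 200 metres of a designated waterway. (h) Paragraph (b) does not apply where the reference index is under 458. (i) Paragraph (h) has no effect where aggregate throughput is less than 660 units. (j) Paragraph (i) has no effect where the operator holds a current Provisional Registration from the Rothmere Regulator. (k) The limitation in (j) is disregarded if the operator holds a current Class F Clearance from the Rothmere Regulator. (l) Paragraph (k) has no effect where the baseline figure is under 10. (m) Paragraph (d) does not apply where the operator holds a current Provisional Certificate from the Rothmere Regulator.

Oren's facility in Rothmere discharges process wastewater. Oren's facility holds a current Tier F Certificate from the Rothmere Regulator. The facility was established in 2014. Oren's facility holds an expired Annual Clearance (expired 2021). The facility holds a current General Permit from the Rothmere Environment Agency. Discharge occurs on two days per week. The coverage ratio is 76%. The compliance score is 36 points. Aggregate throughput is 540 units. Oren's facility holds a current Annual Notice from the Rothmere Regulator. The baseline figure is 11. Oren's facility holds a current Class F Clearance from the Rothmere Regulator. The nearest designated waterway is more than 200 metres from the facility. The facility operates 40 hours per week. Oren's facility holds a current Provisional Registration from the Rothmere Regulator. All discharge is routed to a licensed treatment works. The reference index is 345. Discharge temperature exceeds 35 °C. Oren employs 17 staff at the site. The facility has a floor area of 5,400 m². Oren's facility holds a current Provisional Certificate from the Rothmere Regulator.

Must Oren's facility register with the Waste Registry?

No — exception (b) applies; Oren's facility is not required to register with the Waste Registry.

All of (a)'s requirements are met (a current Tier F Certificate is held; the coverage ratio is 76%, less than the 81% limit). But: (f) operates — discharge temperature exceeds 35 °C. (g) is not triggered (the facility is more than 200 m from any designated waterway), so (f) stands. Exception (a) does not apply.
Exception (b) is satisfied on its face — the compliance score is 36 points, meeting the 31 points threshold; discharge occurs on no more than two days per week. Under paragraphs (h)–(l): (h) operates (the reference index is 345, under the 458 limit), but is overridden by (i): (i) is triggered — aggregate throughput is 540 units, less than the 660 units limit. (j) operates (a current Provisional Registration is held), but is overridden by (k): (k) operates against (j): a current Class F Clearance is held. (l) does not operate here (the baseline figure is 11, not under 10), so (k) stands. (b) remains available.
Exception (c) requires that the facility's floor area is under 5,100 m²; but the facility's floor area is 5,400 m², not under 5,100 m², so (c) is unavailable.
All of (d)'s requirements are met (a current General Permit is held; discharge is routed to a licensed treatment works). But: (m) operates against (d): a current Provisional Certificate is held. So (d) is unavailable.
Exception (e) does not apply: no current Annual Clearance is held.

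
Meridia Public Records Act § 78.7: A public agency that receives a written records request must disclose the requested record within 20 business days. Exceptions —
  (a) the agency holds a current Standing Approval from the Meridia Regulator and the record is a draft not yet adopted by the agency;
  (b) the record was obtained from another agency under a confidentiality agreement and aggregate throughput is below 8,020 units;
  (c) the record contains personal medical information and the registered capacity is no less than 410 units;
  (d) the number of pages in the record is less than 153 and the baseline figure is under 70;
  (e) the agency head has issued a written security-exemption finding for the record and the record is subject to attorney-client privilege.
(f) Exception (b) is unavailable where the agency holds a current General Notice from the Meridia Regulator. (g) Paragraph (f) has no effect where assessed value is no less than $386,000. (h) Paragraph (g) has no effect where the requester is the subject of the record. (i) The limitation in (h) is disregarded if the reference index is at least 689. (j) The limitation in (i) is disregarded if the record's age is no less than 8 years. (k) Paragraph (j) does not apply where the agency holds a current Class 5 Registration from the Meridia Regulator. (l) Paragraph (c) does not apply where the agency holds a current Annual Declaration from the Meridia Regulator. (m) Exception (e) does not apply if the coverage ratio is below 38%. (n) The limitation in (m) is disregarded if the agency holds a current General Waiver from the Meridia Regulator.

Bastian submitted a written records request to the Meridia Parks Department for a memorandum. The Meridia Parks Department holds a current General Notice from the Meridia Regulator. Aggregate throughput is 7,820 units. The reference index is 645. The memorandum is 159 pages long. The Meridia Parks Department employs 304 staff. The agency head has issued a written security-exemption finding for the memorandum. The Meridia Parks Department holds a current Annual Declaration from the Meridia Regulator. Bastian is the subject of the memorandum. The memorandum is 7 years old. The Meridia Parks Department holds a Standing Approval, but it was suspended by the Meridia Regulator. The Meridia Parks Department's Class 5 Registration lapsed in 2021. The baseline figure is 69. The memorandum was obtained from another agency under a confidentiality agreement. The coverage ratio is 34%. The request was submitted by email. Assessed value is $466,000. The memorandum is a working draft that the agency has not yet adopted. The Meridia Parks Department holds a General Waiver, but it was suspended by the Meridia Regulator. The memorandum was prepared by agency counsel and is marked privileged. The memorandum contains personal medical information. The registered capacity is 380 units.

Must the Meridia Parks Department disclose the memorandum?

Exception (a) requires that the agency holds a current Standing Approval from the Meridia Regulator; but there is no Standing Approval in force, so (a) is unavailable.
Exception (b)'s conditions are all satisfied: the memorandum was obtained under a confidentiality agreement; aggregate throughput is 7,820 units, below the 8,020 units limit. However, paragraphs (f)–(k) must be considered: (f) operates — a current General Notice is held. (g) would limit (f) — assessed value is $466,000, meeting the $386,000 threshold — but (h) sets (g) aside: (h) is engaged — Bastian is the subject of the memorandum. (i) is not triggered (the reference index is 645, short of 689), so (h) stands. (b) is therefore removed.
Exception (c) does not apply: the registered capacity is 380 units, short of 410 units.
Exception (d) requires that the number of pages in the record is less than 153; but the number of pages in the record is 159, not less than 153, so (d) is unavailable.
Exception (e) is satisfied on its face — a written security-exemption finding has been issued; the memorandum is privileged. However, paragraphs (m)–(n) must be considered: (m) operates against (e): the coverage ratio is 34%, below the 38% limit. (n), which would lift (m), is not engaged — no current General Waiver is held. (e) is therefore removed.
None of the exceptions is available; § 78.7 applies in full.

Yes — the Meridia Parks Department must disclose the memorandum.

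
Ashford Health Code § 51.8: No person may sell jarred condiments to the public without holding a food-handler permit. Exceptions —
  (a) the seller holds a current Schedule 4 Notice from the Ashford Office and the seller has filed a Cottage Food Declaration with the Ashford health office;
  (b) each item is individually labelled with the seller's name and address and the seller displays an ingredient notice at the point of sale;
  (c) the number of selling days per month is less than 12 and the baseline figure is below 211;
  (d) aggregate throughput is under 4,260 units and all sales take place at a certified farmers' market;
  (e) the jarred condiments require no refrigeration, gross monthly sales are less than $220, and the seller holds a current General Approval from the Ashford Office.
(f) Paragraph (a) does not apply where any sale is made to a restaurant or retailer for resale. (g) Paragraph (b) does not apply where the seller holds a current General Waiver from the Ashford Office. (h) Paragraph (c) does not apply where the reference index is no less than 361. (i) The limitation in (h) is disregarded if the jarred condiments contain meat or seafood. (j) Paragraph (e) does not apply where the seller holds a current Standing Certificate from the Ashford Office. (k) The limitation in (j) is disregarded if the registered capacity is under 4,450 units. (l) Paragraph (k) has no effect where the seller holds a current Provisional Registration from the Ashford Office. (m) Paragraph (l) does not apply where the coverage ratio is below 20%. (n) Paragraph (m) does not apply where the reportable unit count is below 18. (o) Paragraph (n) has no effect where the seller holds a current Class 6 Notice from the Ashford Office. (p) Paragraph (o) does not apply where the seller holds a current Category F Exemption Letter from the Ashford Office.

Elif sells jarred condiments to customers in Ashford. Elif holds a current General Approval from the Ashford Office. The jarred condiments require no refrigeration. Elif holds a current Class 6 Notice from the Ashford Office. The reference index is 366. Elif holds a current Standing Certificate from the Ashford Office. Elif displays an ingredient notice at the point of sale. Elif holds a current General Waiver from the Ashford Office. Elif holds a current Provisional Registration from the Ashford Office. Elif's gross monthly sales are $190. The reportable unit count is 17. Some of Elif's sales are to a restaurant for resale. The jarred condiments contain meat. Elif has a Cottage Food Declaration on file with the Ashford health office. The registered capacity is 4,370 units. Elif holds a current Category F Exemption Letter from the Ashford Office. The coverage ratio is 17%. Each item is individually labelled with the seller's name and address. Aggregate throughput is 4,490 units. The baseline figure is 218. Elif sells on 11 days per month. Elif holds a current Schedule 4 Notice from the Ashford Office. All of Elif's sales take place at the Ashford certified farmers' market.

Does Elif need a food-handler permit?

Exception (a)'s conditions are all satisfied: a current Schedule 4 Notice is held; a Cottage Food Declaration is on file. Turning to paragraph (f): (f) is engaged — some sales are to a restaurant for resale. So (a) is unavailable.
Exception (b) is satisfied on its face — items are individually labelled; an ingredient notice is displayed. Turning to paragraph (g): (g) is engaged — a current General Waiver is held. (b) is therefore removed.
Exception (c) requires that the baseline figure is below 211; but the baseline figure is 218, not below 211, so (c) is unavailable.
Exception (d) fails — aggregate throughput is 4,490 units, not under 4,260 units.
Exception (e): the jarred condiments are shelf-stable; gross monthly sales are $190, less than the $220 limit; a current General Approval is held — every condition holds. Turning to paragraphs (j)–(p): (j) operates against (e): a current Standing Certificate is held. (k) is triggered (the registered capacity is 4,370 units, under the 4,450 units limit), but is itself disapplied by (l): (l) is triggered — a current Provisional Registration is held. (m) would limit (l) — the coverage ratio is 17%, below the 20% limit — but (n) sets (m) aside: (n) is triggered — the reportable unit count is 17, below the 18 limit. (o) would limit (n) — a current Class 6 Notice is held — but (p) sets (o) aside: (p) operates — a current Category F Exemption Letter is held. So (e) is unavailable.
None of the exceptions is available; § 51.8 applies in full.

Yes — Elif must hold a food-handler permit.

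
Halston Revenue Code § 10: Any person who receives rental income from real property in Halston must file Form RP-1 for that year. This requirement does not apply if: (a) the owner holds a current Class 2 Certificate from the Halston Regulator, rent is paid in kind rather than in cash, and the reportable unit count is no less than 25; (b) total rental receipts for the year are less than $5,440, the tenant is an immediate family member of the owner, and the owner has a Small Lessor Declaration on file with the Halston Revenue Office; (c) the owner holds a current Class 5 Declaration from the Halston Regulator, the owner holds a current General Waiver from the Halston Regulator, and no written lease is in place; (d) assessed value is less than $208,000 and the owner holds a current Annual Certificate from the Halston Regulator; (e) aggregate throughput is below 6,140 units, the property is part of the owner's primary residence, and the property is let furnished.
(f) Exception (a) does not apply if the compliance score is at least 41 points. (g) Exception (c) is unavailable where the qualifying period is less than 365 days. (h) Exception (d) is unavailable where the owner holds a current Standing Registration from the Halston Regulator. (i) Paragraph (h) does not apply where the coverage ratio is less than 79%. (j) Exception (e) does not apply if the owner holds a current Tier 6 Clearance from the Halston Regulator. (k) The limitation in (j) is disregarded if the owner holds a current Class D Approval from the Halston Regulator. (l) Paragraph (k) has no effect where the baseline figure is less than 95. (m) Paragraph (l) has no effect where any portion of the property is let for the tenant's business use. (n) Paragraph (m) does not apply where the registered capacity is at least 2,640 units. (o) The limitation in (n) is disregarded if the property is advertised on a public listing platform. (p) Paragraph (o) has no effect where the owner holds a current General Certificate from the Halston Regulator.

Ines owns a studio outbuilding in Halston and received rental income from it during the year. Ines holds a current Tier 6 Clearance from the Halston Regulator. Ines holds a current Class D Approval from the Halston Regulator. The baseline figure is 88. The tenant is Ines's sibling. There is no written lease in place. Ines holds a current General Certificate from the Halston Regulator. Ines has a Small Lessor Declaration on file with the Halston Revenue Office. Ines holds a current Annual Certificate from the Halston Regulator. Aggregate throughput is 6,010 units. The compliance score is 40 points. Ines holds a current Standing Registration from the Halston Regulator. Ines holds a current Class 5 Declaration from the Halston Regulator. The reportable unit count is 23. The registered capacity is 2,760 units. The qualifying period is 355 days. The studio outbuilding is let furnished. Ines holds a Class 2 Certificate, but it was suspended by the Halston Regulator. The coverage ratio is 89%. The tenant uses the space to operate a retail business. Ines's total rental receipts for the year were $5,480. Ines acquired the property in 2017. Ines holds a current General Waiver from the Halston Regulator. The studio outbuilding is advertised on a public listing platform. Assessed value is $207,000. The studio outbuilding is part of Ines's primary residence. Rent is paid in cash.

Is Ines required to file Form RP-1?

Exception (a) fails — no current Class 2 Certificate is held.
Exception (b) requires that total rental receipts for the year are less than $5,440; but total rental receipts for the year are $5,480, not less than $5,440, so (b) is unavailable.
Exception (c)'s conditions are all satisfied: a current Class 5 Declaration is held; a current General Waiver is held; there is no written lease. However, paragraph (g) must be considered: (g) operates against (c): the qualifying period is 355 days, less than the 365 days limit. (c) is therefore removed.
Exception (d) is satisfied on its face — assessed value is $207,000, less than the $208,000 limit; a current Annual Certificate is held. But: (h) applies — a current Standing Registration is held. (i), which would lift (h), is not triggered — the coverage ratio is 89%, not less than 79%. Exception (d) does not apply.
All of (e)'s requirements are met (aggregate throughput is 6,010 units, below the 6,140 units limit; the studio outbuilding is part of the primary residence; the property is let furnished). Turning to paragraphs (j)–(p): (j) operates against (e): a current Tier 6 Clearance is held. (k) operates (a current Class D Approval is held), but is itself disapplied by (l): (l) applies — the baseline figure is 88, less than the 95 limit. (m) would limit (l) — the space is let for business use — but (n) sets (m) aside: (n) operates — the registered capacity is 2,760 units, meeting the 2,640 units threshold. (o) operates (the property is publicly advertised), but is overridden by (p): (p) operates — a current General Certificate is held. (e) is therefore removed.
Every exception is unavailable, so the rule governs.

Yes — Ines must file Form RP-1.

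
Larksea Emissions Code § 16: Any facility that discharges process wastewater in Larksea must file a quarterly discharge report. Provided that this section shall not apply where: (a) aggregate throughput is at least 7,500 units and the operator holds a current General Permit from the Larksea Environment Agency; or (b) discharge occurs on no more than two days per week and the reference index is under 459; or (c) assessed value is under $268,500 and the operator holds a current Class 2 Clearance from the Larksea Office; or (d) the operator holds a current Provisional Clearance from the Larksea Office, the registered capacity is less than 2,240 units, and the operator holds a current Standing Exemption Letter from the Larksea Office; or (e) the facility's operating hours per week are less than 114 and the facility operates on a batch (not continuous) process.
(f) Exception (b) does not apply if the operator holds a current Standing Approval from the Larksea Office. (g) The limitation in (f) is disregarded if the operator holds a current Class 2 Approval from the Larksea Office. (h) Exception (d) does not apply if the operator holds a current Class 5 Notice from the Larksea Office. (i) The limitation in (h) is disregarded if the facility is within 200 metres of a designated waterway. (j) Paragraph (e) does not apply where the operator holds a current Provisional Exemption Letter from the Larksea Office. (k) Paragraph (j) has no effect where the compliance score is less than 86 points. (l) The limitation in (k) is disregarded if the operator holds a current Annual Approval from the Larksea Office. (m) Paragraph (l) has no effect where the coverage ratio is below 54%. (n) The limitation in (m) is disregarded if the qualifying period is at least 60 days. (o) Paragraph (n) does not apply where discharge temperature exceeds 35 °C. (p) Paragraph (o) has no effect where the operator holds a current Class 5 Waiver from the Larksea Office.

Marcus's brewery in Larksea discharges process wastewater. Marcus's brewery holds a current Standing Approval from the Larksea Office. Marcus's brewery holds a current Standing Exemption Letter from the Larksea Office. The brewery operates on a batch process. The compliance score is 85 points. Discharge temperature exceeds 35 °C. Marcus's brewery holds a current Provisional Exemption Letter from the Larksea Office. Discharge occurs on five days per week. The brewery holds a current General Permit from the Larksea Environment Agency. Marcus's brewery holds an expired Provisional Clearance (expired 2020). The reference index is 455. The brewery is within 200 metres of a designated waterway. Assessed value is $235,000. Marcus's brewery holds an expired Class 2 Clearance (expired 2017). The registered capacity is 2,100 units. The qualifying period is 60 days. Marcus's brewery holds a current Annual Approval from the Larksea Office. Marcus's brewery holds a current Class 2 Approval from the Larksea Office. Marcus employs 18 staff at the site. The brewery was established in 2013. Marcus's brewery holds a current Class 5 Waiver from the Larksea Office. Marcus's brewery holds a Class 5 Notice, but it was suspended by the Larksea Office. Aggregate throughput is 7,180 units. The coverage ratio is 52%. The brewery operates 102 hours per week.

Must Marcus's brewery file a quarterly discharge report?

Yes — Marcus's brewery must file a quarterly discharge report.

Exception (a) fails — aggregate throughput is 7,180 units, short of 7,500 units.
Exception (b) does not apply: discharge occurs on five days per week.
Exception (c) does not apply: no current Class 2 Clearance is held.
Exception (d) does not apply: no current Provisional Clearance is held.
Exception (e): the facility's operating hours per week are 102, less than the 114 limit; the facility operates on a batch process — every condition holds. Turning to paragraphs (j)–(p): (j) operates against (e): a current Provisional Exemption Letter is held. (k) operates (the compliance score is 85 points, less than the 86 points limit), but yields to (l): (l) operates against (k): a current Annual Approval is held. (m) would limit (l) — the coverage ratio is 52%, below the 54% limit — but (n) sets (m) aside: (n) is triggered — the qualifying period is 60 days, meeting the 60 days threshold. (o) is triggered (discharge temperature exceeds 35 °C), but is itself disapplied by (p): (p) applies — a current Class 5 Waiver is held. (e) is therefore removed.
No exception displaces § 16.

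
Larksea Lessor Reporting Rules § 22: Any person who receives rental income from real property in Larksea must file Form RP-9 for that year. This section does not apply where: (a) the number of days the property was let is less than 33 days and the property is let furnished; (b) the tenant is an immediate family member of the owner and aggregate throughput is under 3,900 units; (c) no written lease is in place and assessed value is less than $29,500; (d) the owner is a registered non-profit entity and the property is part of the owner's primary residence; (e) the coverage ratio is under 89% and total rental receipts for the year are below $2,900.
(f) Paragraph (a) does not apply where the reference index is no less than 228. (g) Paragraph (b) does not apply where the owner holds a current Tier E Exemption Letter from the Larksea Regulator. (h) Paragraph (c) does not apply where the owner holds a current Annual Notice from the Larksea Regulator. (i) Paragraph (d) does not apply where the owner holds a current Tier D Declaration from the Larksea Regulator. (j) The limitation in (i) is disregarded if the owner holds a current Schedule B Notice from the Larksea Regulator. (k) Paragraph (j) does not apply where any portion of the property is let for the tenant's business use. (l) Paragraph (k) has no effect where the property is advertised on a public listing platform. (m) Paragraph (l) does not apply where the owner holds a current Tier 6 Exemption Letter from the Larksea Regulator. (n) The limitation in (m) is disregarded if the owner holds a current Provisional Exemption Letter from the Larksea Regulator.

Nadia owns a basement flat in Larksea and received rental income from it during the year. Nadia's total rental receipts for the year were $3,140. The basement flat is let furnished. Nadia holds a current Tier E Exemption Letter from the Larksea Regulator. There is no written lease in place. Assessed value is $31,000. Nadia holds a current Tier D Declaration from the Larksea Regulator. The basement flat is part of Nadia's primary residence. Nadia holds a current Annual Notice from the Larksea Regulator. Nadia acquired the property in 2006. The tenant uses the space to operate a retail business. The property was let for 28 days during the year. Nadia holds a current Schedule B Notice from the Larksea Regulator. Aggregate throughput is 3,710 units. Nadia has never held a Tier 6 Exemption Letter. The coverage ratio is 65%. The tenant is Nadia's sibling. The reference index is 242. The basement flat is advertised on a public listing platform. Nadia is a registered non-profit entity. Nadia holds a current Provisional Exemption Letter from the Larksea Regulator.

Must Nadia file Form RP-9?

No — exception (d) applies; Nadia is not required to file Form RP-9.

Exception (a) is satisfied on its face — the number of days the property was let is 28 days, less than the 33 days limit; the property is let furnished. Turning to paragraph (f): (f) is triggered — the reference index is 242, meeting the 228 threshold. (a) is therefore removed.
Exception (b)'s conditions are all satisfied: the tenant is an immediate family member; aggregate throughput is 3,710 units, under the 3,900 units limit. But applying paragraph (g): (g) operates against (b): a current Tier E Exemption Letter is held. So (b) is unavailable.
Exception (c) fails — assessed value is $31,000, not less than $29,500.
Exception (d): Nadia is a registered non-profit; the basement flat is part of the primary residence — every condition holds. Considering the limiting provisions: (i) is engaged (a current Tier D Declaration is held), but is itself disapplied by (j): (j) operates against (i): a current Schedule B Notice is held. (k) operates (the space is let for business use), but yields to (l): (l) operates against (k): the property is publicly advertised. (m), which would lift (l), is not engaged — there is no Tier 6 Exemption Letter in force. Exception (d) stands.
Exception (e) does not apply: total rental receipts for the year are $3,140, not below $2,900.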